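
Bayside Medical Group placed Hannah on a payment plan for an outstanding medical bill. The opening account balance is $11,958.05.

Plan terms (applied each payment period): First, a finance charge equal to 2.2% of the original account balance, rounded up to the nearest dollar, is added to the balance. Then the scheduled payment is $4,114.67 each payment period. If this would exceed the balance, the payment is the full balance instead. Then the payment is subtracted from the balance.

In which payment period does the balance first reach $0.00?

Payment period 1: $11,958.05 +$264.00 interest = $12,222.05; pay $4,114.67 → $8,107.38
Payment period 2: $8,107.38 +$264.00 interest = $8,371.38; pay $4,114.67 → $4,256.71
Payment period 3: $4,256.71 +$264.00 interest = $4,520.71; pay $4,114.67 → $406.04
Payment period 4: $406.04 +$264.00 interest = $670.04; pay $670.04 → $0.00
Balance reaches $0.00 in payment period 4.

4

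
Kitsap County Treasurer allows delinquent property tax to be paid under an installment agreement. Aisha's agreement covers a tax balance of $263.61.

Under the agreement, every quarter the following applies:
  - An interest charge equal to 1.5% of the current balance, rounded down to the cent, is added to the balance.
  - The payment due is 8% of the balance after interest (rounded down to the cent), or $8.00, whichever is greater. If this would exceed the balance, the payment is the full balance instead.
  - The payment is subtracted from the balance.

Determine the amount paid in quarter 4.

# | Opening | Interest | Payment | End bal
1 | $263.61 | $3.95 | $21.40 | $246.16
2 | $246.16 | $3.69 | $19.98 | $229.87
3 | $229.87 | $3.44 | $18.66 | $214.65
4 | $214.65 | $3.21 | $17.42 | $200.44

$17.42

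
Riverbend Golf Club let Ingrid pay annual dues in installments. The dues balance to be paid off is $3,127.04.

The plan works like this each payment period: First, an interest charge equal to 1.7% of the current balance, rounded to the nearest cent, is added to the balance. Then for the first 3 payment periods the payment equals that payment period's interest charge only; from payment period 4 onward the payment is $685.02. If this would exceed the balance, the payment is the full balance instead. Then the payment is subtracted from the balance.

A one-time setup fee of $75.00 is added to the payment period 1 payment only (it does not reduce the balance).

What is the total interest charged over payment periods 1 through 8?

$316.01

Payment period 1: $3,127.04 +$53.16 interest = $3,180.20; pay $53.16 (+ $75.00 fee) → $3,127.04
Payment period 2: $3,127.04 +$53.16 interest = $3,180.20; pay $53.16 → $3,127.04
Payment period 3: $3,127.04 +$53.16 interest = $3,180.20; pay $53.16 → $3,127.04
Payment period 4: $3,127.04 +$53.16 interest = $3,180.20; pay $685.02 → $2,495.18
Payment period 5: $2,495.18 +$42.42 interest = $2,537.60; pay $685.02 → $1,852.58
Payment period 6: $1,852.58 +$31.49 interest = $1,884.07; pay $685.02 → $1,199.05
Payment period 7: $1,199.05 +$20.38 interest = $1,219.43; pay $685.02 → $534.41
Payment period 8: $534.41 +$9.08 interest = $543.49; pay $543.49 → $0.00
Total interest: $53.16 + $53.16 + $53.16 + $53.16 + $42.42 + $31.49 + $20.38 + $9.08 = $316.01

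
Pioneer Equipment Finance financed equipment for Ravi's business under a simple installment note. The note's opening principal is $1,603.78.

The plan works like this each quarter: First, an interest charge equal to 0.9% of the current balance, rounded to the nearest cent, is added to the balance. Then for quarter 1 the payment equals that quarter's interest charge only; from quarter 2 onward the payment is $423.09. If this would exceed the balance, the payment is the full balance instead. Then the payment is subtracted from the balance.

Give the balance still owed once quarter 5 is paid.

$0.00

Quarter 1: opening $1,603.78; interest $14.43 → $1,618.21; payment $14.43; balance $1,603.78
Quarter 2: opening $1,603.78; interest $14.43 → $1,618.21; payment $423.09; balance $1,195.12
Quarter 3: opening $1,195.12; interest $10.76 → $1,205.88; payment $423.09; balance $782.79
Quarter 4: opening $782.79; interest $7.05 → $789.84; payment $423.09; balance $366.75
Quarter 5: opening $366.75; interest $3.30 → $370.05; payment $370.05; balance $0.00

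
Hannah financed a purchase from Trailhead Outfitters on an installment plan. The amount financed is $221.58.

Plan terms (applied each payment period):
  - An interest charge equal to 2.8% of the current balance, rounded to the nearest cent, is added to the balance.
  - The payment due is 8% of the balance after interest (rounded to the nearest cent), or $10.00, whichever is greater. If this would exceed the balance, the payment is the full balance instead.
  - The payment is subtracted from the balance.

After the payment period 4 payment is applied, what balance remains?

Payment period 1: opening $221.58; interest $6.20 → $227.78; payment $18.22; balance $209.56
Payment period 2: opening $209.56; interest $5.87 → $215.43; payment $17.23; balance $198.20
Payment period 3: opening $198.20; interest $5.55 → $203.75; payment $16.30; balance $187.45
Payment period 4: opening $187.45; interest $5.25 → $192.70; payment $15.42; balance $177.28

$177.28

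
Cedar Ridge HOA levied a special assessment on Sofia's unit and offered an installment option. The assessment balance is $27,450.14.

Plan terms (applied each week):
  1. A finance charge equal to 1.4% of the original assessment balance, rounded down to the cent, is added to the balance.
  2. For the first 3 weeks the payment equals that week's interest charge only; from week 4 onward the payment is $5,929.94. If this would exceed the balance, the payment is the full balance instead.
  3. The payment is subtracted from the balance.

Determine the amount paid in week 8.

$5,651.88

Week 1: $27,450.14 +$384.30 interest = $27,834.44; pay $384.30 → $27,450.14
Week 2: $27,450.14 +$384.30 interest = $27,834.44; pay $384.30 → $27,450.14
Week 3: $27,450.14 +$384.30 interest = $27,834.44; pay $384.30 → $27,450.14
Week 4: $27,450.14 +$384.30 interest = $27,834.44; pay $5,929.94 → $21,904.50
Week 5: $21,904.50 +$384.30 interest = $22,288.80; pay $5,929.94 → $16,358.86
Week 6: $16,358.86 +$384.30 interest = $16,743.16; pay $5,929.94 → $10,813.22
Week 7: $10,813.22 +$384.30 interest = $11,197.52; pay $5,929.94 → $5,267.58
Week 8: $5,267.58 +$384.30 interest = $5,651.88; pay $5,651.88 → $0.00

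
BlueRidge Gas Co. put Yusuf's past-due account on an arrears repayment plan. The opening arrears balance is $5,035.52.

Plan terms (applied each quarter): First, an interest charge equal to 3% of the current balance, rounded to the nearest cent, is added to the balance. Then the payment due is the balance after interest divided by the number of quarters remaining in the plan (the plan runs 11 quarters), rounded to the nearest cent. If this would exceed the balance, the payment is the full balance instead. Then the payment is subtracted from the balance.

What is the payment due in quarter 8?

Quarter 1: opening $5,035.52; interest $151.07 → $5,186.59; payment $471.51; balance $4,715.08
Quarter 2: opening $4,715.08; interest $141.45 → $4,856.53; payment $485.65; balance $4,370.88
Quarter 3: opening $4,370.88; interest $131.13 → $4,502.01; payment $500.22; balance $4,001.79
Quarter 4: opening $4,001.79; interest $120.05 → $4,121.84; payment $515.23; balance $3,606.61
Quarter 5: opening $3,606.61; interest $108.20 → $3,714.81; payment $530.69; balance $3,184.12
Quarter 6: opening $3,184.12; interest $95.52 → $3,279.64; payment $546.61; balance $2,733.03
Quarter 7: opening $2,733.03; interest $81.99 → $2,815.02; payment $563.00; balance $2,252.02
Quarter 8: opening $2,252.02; interest $67.56 → $2,319.58; payment $579.90; balance $1,739.68

$579.90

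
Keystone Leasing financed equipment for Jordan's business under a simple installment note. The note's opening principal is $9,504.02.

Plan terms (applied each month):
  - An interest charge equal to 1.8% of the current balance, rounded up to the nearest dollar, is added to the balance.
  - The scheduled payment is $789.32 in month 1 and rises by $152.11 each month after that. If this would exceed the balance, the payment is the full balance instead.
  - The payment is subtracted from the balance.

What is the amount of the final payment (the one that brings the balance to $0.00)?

$1,676.47

Month 1: $9,504.02 +$172.00 interest = $9,676.02; pay $789.32 → $8,886.70
Month 2: $8,886.70 +$160.00 interest = $9,046.70; pay $941.43 → $8,105.27
Month 3: $8,105.27 +$146.00 interest = $8,251.27; pay $1,093.54 → $7,157.73
Month 4: $7,157.73 +$129.00 interest = $7,286.73; pay $1,245.65 → $6,041.08
Month 5: $6,041.08 +$109.00 interest = $6,150.08; pay $1,397.76 → $4,752.32
Month 6: $4,752.32 +$86.00 interest = $4,838.32; pay $1,549.87 → $3,288.45
Month 7: $3,288.45 +$60.00 interest = $3,348.45; pay $1,701.98 → $1,646.47
Month 8: $1,646.47 +$30.00 interest = $1,676.47; pay $1,676.47 → $0.00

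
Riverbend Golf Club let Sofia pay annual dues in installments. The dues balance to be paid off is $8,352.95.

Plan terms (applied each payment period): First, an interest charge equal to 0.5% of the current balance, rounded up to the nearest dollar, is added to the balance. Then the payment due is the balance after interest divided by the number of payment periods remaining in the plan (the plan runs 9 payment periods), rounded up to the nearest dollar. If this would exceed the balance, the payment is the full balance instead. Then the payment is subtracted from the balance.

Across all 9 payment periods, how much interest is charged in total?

$216.00

Payment period 1: opening $8,352.95; interest $42.00 → $8,394.95; payment $933.00; balance $7,461.95
Payment period 2: opening $7,461.95; interest $38.00 → $7,499.95; payment $938.00; balance $6,561.95
Payment period 3: opening $6,561.95; interest $33.00 → $6,594.95; payment $943.00; balance $5,651.95
Payment period 4: opening $5,651.95; interest $29.00 → $5,680.95; payment $947.00; balance $4,733.95
Payment period 5: opening $4,733.95; interest $24.00 → $4,757.95; payment $952.00; balance $3,805.95
Payment period 6: opening $3,805.95; interest $20.00 → $3,825.95; payment $957.00; balance $2,868.95
Payment period 7: opening $2,868.95; interest $15.00 → $2,883.95; payment $962.00; balance $1,921.95
Payment period 8: opening $1,921.95; interest $10.00 → $1,931.95; payment $966.00; balance $965.95
Payment period 9: opening $965.95; interest $5.00 → $970.95; payment $970.95; balance $0.00
Total interest: $42.00 + $38.00 + $33.00 + $29.00 + $24.00 + $20.00 + $15.00 + $10.00 + $5.00 = $216.00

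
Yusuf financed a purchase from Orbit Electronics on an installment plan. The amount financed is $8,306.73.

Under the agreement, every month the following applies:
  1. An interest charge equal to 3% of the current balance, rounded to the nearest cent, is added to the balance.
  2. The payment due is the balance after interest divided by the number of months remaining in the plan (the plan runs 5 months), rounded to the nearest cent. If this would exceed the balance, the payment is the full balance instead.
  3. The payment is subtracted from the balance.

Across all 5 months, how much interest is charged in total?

Month 1: $8,306.73 +$249.20 interest = $8,555.93; pay $1,711.19 → $6,844.74
Month 2: $6,844.74 +$205.34 interest = $7,050.08; pay $1,762.52 → $5,287.56
Month 3: $5,287.56 +$158.63 interest = $5,446.19; pay $1,815.40 → $3,630.79
Month 4: $3,630.79 +$108.92 interest = $3,739.71; pay $1,869.86 → $1,869.85
Month 5: $1,869.85 +$56.10 interest = $1,925.95; pay $1,925.95 → $0.00
Total interest: $249.20 + $205.34 + $158.63 + $108.92 + $56.10 = $778.19

$778.19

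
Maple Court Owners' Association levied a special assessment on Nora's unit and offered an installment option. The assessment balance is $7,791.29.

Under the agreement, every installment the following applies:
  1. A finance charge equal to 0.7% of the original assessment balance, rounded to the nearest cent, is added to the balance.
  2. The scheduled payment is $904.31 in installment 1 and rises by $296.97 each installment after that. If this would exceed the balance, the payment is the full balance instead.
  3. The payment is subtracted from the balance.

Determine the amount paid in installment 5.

$2,092.19

Installment 1: opening $7,791.29; interest $54.54 → $7,845.83; payment $904.31; balance $6,941.52
Installment 2: opening $6,941.52; interest $54.54 → $6,996.06; payment $1,201.28; balance $5,794.78
Installment 3: opening $5,794.78; interest $54.54 → $5,849.32; payment $1,498.25; balance $4,351.07
Installment 4: opening $4,351.07; interest $54.54 → $4,405.61; payment $1,795.22; balance $2,610.39
Installment 5: opening $2,610.39; interest $54.54 → $2,664.93; payment $2,092.19; balance $572.74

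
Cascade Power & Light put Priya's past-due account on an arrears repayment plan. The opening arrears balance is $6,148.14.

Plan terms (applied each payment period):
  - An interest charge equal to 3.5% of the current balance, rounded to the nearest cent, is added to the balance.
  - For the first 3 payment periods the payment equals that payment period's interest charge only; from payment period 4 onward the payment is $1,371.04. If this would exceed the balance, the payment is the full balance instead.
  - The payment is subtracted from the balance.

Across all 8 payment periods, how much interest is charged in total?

$1,302.50

Payment period 1: $6,148.14 +$215.18 interest = $6,363.32; pay $215.18 → $6,148.14
Payment period 2: $6,148.14 +$215.18 interest = $6,363.32; pay $215.18 → $6,148.14
Payment period 3: $6,148.14 +$215.18 interest = $6,363.32; pay $215.18 → $6,148.14
Payment period 4: $6,148.14 +$215.18 interest = $6,363.32; pay $1,371.04 → $4,992.28
Payment period 5: $4,992.28 +$174.73 interest = $5,167.01; pay $1,371.04 → $3,795.97
Payment period 6: $3,795.97 +$132.86 interest = $3,928.83; pay $1,371.04 → $2,557.79
Payment period 7: $2,557.79 +$89.52 interest = $2,647.31; pay $1,371.04 → $1,276.27
Payment period 8: $1,276.27 +$44.67 interest = $1,320.94; pay $1,320.94 → $0.00
Total interest: $215.18 + $215.18 + $215.18 + $215.18 + $174.73 + $132.86 + $89.52 + $44.67 = $1,302.50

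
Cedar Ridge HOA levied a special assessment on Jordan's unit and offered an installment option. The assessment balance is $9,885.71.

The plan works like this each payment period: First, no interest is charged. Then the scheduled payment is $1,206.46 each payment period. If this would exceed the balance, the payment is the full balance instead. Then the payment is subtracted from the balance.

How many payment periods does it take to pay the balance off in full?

9

# | Opening | Payment | End bal
1 | $9,885.71 | $1,206.46 | $8,679.25
2 | $8,679.25 | $1,206.46 | $7,472.79
3 | $7,472.79 | $1,206.46 | $6,266.33
4 | $6,266.33 | $1,206.46 | $5,059.87
5 | $5,059.87 | $1,206.46 | $3,853.41
6 | $3,853.41 | $1,206.46 | $2,646.95
7 | $2,646.95 | $1,206.46 | $1,440.49
8 | $1,440.49 | $1,206.46 | $234.03
9 | $234.03 | $234.03 | $0.00
Balance reaches $0.00 in payment period 9.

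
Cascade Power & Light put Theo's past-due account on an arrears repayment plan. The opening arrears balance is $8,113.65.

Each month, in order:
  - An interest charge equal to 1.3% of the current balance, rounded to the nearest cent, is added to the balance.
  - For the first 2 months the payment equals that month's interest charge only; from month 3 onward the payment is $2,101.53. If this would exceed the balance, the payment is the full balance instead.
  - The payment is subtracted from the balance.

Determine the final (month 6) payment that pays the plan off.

# | Opening | Interest | Payment | End bal
1 | $8,113.65 | $105.48 | $105.48 | $8,113.65
2 | $8,113.65 | $105.48 | $105.48 | $8,113.65
3 | $8,113.65 | $105.48 | $2,101.53 | $6,117.60
4 | $6,117.60 | $79.53 | $2,101.53 | $4,095.60
5 | $4,095.60 | $53.24 | $2,101.53 | $2,047.31
6 | $2,047.31 | $26.62 | $2,073.93 | $0.00

$2,073.93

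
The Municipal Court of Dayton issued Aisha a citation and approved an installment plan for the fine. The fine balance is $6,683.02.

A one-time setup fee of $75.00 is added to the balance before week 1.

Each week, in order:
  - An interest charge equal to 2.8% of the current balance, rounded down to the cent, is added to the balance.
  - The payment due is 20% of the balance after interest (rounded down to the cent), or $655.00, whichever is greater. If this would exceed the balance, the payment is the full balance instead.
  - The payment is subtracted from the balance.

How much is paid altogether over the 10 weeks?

$7,607.54

Week 1: opening $6,758.02; interest $189.22 → $6,947.24; payment $1,389.44; balance $5,557.80
Week 2: opening $5,557.80; interest $155.61 → $5,713.41; payment $1,142.68; balance $4,570.73
Week 3: opening $4,570.73; interest $127.98 → $4,698.71; payment $939.74; balance $3,758.97
Week 4: opening $3,758.97; interest $105.25 → $3,864.22; payment $772.84; balance $3,091.38
Week 5: opening $3,091.38; interest $86.55 → $3,177.93; payment $655.00; balance $2,522.93
Week 6: opening $2,522.93; interest $70.64 → $2,593.57; payment $655.00; balance $1,938.57
Week 7: opening $1,938.57; interest $54.27 → $1,992.84; payment $655.00; balance $1,337.84
Week 8: opening $1,337.84; interest $37.45 → $1,375.29; payment $655.00; balance $720.29
Week 9: opening $720.29; interest $20.16 → $740.45; payment $655.00; balance $85.45
Week 10: opening $85.45; interest $2.39 → $87.84; payment $87.84; balance $0.00
Total paid: $7,607.54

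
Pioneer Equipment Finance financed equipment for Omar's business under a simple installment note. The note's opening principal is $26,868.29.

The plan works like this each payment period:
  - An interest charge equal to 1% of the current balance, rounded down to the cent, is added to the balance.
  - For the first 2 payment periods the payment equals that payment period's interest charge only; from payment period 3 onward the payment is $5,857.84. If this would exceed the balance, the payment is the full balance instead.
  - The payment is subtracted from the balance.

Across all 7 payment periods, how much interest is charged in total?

$1,316.23

Payment period 1: opening $26,868.29; interest $268.68 → $27,136.97; payment $268.68; balance $26,868.29
Payment period 2: opening $26,868.29; interest $268.68 → $27,136.97; payment $268.68; balance $26,868.29
Payment period 3: opening $26,868.29; interest $268.68 → $27,136.97; payment $5,857.84; balance $21,279.13
Payment period 4: opening $21,279.13; interest $212.79 → $21,491.92; payment $5,857.84; balance $15,634.08
Payment period 5: opening $15,634.08; interest $156.34 → $15,790.42; payment $5,857.84; balance $9,932.58
Payment period 6: opening $9,932.58; interest $99.32 → $10,031.90; payment $5,857.84; balance $4,174.06
Payment period 7: opening $4,174.06; interest $41.74 → $4,215.80; payment $4,215.80; balance $0.00
Total interest: $268.68 + $268.68 + $268.68 + $212.79 + $156.34 + $99.32 + $41.74 = $1,316.23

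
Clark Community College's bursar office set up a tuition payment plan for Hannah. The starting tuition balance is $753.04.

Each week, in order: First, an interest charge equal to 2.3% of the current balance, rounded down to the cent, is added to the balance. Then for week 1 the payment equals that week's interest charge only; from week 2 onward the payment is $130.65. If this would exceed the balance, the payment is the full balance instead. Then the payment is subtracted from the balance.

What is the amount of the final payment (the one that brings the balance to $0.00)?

$33.45

Week 1: opening $753.04; interest $17.31 → $770.35; payment $17.31; balance $753.04
Week 2: opening $753.04; interest $17.31 → $770.35; payment $130.65; balance $639.70
Week 3: opening $639.70; interest $14.71 → $654.41; payment $130.65; balance $523.76
Week 4: opening $523.76; interest $12.04 → $535.80; payment $130.65; balance $405.15
Week 5: opening $405.15; interest $9.31 → $414.46; payment $130.65; balance $283.81
Week 6: opening $283.81; interest $6.52 → $290.33; payment $130.65; balance $159.68
Week 7: opening $159.68; interest $3.67 → $163.35; payment $130.65; balance $32.70
Week 8: opening $32.70; interest $0.75 → $33.45; payment $33.45; balance $0.00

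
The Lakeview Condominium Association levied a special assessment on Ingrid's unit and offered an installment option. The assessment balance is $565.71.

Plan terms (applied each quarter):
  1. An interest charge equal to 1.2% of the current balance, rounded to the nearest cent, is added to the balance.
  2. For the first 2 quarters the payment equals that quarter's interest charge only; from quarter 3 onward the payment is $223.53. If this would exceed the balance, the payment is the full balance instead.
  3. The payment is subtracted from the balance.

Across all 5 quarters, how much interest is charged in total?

Quarter 1: opening $565.71; interest $6.79 → $572.50; payment $6.79; balance $565.71
Quarter 2: opening $565.71; interest $6.79 → $572.50; payment $6.79; balance $565.71
Quarter 3: opening $565.71; interest $6.79 → $572.50; payment $223.53; balance $348.97
Quarter 4: opening $348.97; interest $4.19 → $353.16; payment $223.53; balance $129.63
Quarter 5: opening $129.63; interest $1.56 → $131.19; payment $131.19; balance $0.00
Total interest: $6.79 + $6.79 + $6.79 + $4.19 + $1.56 = $26.12

$26.12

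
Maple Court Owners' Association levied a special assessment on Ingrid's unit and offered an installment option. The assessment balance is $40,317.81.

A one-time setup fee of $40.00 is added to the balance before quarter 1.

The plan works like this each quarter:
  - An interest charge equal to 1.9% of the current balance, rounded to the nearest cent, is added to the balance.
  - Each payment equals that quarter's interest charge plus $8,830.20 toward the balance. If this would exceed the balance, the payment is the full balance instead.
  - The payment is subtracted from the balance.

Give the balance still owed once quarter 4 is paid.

$5,037.01

Quarter 1: opening $40,357.81; interest $766.80 → $41,124.61; payment $9,597.00; balance $31,527.61
Quarter 2: opening $31,527.61; interest $599.02 → $32,126.63; payment $9,429.22; balance $22,697.41
Quarter 3: opening $22,697.41; interest $431.25 → $23,128.66; payment $9,261.45; balance $13,867.21
Quarter 4: opening $13,867.21; interest $263.48 → $14,130.69; payment $9,093.68; balance $5,037.01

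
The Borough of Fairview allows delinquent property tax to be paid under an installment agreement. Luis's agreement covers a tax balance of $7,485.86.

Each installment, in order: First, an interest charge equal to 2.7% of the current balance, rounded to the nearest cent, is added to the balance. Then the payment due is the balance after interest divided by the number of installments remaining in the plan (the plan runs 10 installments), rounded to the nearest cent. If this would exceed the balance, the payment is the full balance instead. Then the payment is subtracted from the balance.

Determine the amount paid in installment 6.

Installment 1: $7,485.86 +$202.12 interest = $7,687.98; pay $768.80 → $6,919.18
Installment 2: $6,919.18 +$186.82 interest = $7,106.00; pay $789.56 → $6,316.44
Installment 3: $6,316.44 +$170.54 interest = $6,486.98; pay $810.87 → $5,676.11
Installment 4: $5,676.11 +$153.25 interest = $5,829.36; pay $832.77 → $4,996.59
Installment 5: $4,996.59 +$134.91 interest = $5,131.50; pay $855.25 → $4,276.25
Installment 6: $4,276.25 +$115.46 interest = $4,391.71; pay $878.34 → $3,513.37

$878.34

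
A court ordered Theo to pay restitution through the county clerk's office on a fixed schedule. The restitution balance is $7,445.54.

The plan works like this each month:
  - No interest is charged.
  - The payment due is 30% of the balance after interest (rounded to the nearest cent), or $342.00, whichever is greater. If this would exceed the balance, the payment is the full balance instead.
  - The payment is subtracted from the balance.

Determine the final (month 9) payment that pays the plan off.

$191.96

Month 1: $7,445.54 − $2,233.66 → $5,211.88
Month 2: $5,211.88 − $1,563.56 → $3,648.32
Month 3: $3,648.32 − $1,094.50 → $2,553.82
Month 4: $2,553.82 − $766.15 → $1,787.67
Month 5: $1,787.67 − $536.30 → $1,251.37
Month 6: $1,251.37 − $375.41 → $875.96
Month 7: $875.96 − $342.00 → $533.96
Month 8: $533.96 − $342.00 → $191.96
Month 9: $191.96 − $191.96 → $0.00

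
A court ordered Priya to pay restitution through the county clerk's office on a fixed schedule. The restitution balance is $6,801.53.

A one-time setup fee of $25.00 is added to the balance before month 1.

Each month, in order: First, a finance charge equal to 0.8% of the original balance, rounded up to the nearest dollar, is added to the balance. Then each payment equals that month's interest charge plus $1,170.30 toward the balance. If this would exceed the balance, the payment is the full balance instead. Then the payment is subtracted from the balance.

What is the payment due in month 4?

$1,225.30

# | Opening | Interest | Payment | End bal
1 | $6,826.53 | $55.00 | $1,225.30 | $5,656.23
2 | $5,656.23 | $55.00 | $1,225.30 | $4,485.93
3 | $4,485.93 | $55.00 | $1,225.30 | $3,315.63
4 | $3,315.63 | $55.00 | $1,225.30 | $2,145.33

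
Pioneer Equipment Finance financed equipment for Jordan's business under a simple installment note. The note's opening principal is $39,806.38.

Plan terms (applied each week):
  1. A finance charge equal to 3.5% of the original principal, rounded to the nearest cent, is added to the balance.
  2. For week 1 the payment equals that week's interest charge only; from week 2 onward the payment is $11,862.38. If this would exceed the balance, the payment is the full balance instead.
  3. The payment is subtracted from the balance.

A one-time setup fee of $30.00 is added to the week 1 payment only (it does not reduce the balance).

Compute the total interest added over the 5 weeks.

Week 1: opening $39,806.38; interest $1,393.22 → $41,199.60; payment $1,393.22 (+ $30.00 fee); balance $39,806.38
Week 2: opening $39,806.38; interest $1,393.22 → $41,199.60; payment $11,862.38; balance $29,337.22
Week 3: opening $29,337.22; interest $1,393.22 → $30,730.44; payment $11,862.38; balance $18,868.06
Week 4: opening $18,868.06; interest $1,393.22 → $20,261.28; payment $11,862.38; balance $8,398.90
Week 5: opening $8,398.90; interest $1,393.22 → $9,792.12; payment $9,792.12; balance $0.00
Total interest: $1,393.22 + $1,393.22 + $1,393.22 + $1,393.22 + $1,393.22 = $6,966.10

$6,966.10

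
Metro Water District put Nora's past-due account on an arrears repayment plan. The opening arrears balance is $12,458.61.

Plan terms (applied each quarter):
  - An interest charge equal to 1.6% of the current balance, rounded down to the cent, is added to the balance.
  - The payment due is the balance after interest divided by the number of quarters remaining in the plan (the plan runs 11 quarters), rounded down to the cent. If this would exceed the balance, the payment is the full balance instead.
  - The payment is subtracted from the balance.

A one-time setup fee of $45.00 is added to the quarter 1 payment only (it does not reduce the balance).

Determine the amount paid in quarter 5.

$1,226.15

Quarter 1: $12,458.61 +$199.33 interest = $12,657.94; pay $1,150.72 (+ $45.00 fee) → $11,507.22
Quarter 2: $11,507.22 +$184.11 interest = $11,691.33; pay $1,169.13 → $10,522.20
Quarter 3: $10,522.20 +$168.35 interest = $10,690.55; pay $1,187.83 → $9,502.72
Quarter 4: $9,502.72 +$152.04 interest = $9,654.76; pay $1,206.84 → $8,447.92
Quarter 5: $8,447.92 +$135.16 interest = $8,583.08; pay $1,226.15 → $7,356.93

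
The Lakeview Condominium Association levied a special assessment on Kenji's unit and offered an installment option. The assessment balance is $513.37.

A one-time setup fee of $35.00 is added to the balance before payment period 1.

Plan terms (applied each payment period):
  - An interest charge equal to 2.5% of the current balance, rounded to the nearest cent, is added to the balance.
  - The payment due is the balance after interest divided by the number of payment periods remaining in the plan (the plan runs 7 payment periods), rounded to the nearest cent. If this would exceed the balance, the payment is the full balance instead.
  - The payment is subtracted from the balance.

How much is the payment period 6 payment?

# | Opening | Interest | Payment | End bal
1 | $548.37 | $13.71 | $80.30 | $481.78
2 | $481.78 | $12.04 | $82.30 | $411.52
3 | $411.52 | $10.29 | $84.36 | $337.45
4 | $337.45 | $8.44 | $86.47 | $259.42
5 | $259.42 | $6.49 | $88.64 | $177.27
6 | $177.27 | $4.43 | $90.85 | $90.85

$90.85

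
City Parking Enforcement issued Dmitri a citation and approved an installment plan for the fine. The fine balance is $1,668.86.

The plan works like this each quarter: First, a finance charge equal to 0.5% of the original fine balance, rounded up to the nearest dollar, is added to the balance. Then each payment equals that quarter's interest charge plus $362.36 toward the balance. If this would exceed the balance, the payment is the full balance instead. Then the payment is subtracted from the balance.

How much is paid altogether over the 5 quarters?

Quarter 1: opening $1,668.86; interest $9.00 → $1,677.86; payment $371.36; balance $1,306.50
Quarter 2: opening $1,306.50; interest $9.00 → $1,315.50; payment $371.36; balance $944.14
Quarter 3: opening $944.14; interest $9.00 → $953.14; payment $371.36; balance $581.78
Quarter 4: opening $581.78; interest $9.00 → $590.78; payment $371.36; balance $219.42
Quarter 5: opening $219.42; interest $9.00 → $228.42; payment $228.42; balance $0.00
Total paid: $1,713.86

$1,713.86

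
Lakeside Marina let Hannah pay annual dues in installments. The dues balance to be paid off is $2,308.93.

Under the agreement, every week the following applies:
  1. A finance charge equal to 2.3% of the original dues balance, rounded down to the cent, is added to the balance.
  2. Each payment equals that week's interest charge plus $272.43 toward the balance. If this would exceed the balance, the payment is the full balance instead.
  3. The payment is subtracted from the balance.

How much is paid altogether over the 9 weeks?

Week 1: $2,308.93 +$53.10 interest = $2,362.03; pay $325.53 → $2,036.50
Week 2: $2,036.50 +$53.10 interest = $2,089.60; pay $325.53 → $1,764.07
Week 3: $1,764.07 +$53.10 interest = $1,817.17; pay $325.53 → $1,491.64
Week 4: $1,491.64 +$53.10 interest = $1,544.74; pay $325.53 → $1,219.21
Week 5: $1,219.21 +$53.10 interest = $1,272.31; pay $325.53 → $946.78
Week 6: $946.78 +$53.10 interest = $999.88; pay $325.53 → $674.35
Week 7: $674.35 +$53.10 interest = $727.45; pay $325.53 → $401.92
Week 8: $401.92 +$53.10 interest = $455.02; pay $325.53 → $129.49
Week 9: $129.49 +$53.10 interest = $182.59; pay $182.59 → $0.00
Total paid: $2,786.83

$2,786.83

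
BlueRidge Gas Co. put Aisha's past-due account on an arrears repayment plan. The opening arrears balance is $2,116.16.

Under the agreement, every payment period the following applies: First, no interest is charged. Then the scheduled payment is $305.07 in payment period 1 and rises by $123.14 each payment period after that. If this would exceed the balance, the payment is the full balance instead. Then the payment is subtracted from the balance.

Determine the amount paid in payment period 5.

Payment period 1: $2,116.16 − $305.07 → $1,811.09
Payment period 2: $1,811.09 − $428.21 → $1,382.88
Payment period 3: $1,382.88 − $551.35 → $831.53
Payment period 4: $831.53 − $674.49 → $157.04
Payment period 5: $157.04 − $157.04 → $0.00

$157.04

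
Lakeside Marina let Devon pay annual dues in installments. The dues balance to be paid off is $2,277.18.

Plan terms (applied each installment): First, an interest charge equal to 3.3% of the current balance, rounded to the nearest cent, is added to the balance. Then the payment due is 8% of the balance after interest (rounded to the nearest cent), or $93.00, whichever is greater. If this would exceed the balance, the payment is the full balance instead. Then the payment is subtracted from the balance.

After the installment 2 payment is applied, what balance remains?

# | Opening | Interest | Payment | End bal
1 | $2,277.18 | $75.15 | $188.19 | $2,164.14
2 | $2,164.14 | $71.42 | $178.84 | $2,056.72

$2,056.72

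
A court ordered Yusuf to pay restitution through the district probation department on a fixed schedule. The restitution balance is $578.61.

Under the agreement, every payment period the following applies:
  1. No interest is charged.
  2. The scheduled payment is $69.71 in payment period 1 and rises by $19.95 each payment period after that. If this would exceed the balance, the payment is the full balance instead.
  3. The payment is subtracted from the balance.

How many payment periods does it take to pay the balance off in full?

6

Payment period 1: opening $578.61; payment $69.71; balance $508.90
Payment period 2: opening $508.90; payment $89.66; balance $419.24
Payment period 3: opening $419.24; payment $109.61; balance $309.63
Payment period 4: opening $309.63; payment $129.56; balance $180.07
Payment period 5: opening $180.07; payment $149.51; balance $30.56
Payment period 6: opening $30.56; payment $30.56; balance $0.00
Balance reaches $0.00 in payment period 6.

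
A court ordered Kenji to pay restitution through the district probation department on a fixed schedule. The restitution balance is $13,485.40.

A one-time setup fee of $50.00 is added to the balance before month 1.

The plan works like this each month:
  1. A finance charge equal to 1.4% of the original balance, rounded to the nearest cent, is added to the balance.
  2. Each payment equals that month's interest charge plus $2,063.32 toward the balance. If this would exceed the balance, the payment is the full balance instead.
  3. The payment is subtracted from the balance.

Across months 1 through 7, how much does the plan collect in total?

# | Opening | Interest | Payment | End bal
1 | $13,535.40 | $188.80 | $2,252.12 | $11,472.08
2 | $11,472.08 | $188.80 | $2,252.12 | $9,408.76
3 | $9,408.76 | $188.80 | $2,252.12 | $7,345.44
4 | $7,345.44 | $188.80 | $2,252.12 | $5,282.12
5 | $5,282.12 | $188.80 | $2,252.12 | $3,218.80
6 | $3,218.80 | $188.80 | $2,252.12 | $1,155.48
7 | $1,155.48 | $188.80 | $1,344.28 | $0.00
Total paid: $14,857.00

$14,857.00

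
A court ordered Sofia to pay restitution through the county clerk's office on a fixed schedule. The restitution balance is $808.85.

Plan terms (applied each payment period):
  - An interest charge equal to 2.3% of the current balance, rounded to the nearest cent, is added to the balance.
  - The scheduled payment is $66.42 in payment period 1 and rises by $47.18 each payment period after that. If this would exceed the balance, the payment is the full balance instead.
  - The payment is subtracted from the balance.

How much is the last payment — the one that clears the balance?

$77.47

Payment period 1: $808.85 +$18.60 interest = $827.45; pay $66.42 → $761.03
Payment period 2: $761.03 +$17.50 interest = $778.53; pay $113.60 → $664.93
Payment period 3: $664.93 +$15.29 interest = $680.22; pay $160.78 → $519.44
Payment period 4: $519.44 +$11.95 interest = $531.39; pay $207.96 → $323.43
Payment period 5: $323.43 +$7.44 interest = $330.87; pay $255.14 → $75.73
Payment period 6: $75.73 +$1.74 interest = $77.47; pay $77.47 → $0.00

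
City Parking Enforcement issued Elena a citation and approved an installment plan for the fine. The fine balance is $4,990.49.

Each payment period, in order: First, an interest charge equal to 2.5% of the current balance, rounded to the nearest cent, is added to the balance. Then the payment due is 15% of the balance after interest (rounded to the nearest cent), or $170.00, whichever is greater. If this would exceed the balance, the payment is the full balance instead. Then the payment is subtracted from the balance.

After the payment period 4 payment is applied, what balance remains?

$2,875.50

Payment period 1: $4,990.49 +$124.76 interest = $5,115.25; pay $767.29 → $4,347.96
Payment period 2: $4,347.96 +$108.70 interest = $4,456.66; pay $668.50 → $3,788.16
Payment period 3: $3,788.16 +$94.70 interest = $3,882.86; pay $582.43 → $3,300.43
Payment period 4: $3,300.43 +$82.51 interest = $3,382.94; pay $507.44 → $2,875.50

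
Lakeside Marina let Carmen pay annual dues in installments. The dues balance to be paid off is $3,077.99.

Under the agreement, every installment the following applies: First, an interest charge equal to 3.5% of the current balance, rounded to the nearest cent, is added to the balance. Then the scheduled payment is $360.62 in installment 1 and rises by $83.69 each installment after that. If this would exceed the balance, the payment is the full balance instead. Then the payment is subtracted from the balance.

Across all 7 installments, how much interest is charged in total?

$450.82

Installment 1: $3,077.99 +$107.73 interest = $3,185.72; pay $360.62 → $2,825.10
Installment 2: $2,825.10 +$98.88 interest = $2,923.98; pay $444.31 → $2,479.67
Installment 3: $2,479.67 +$86.79 interest = $2,566.46; pay $528.00 → $2,038.46
Installment 4: $2,038.46 +$71.35 interest = $2,109.81; pay $611.69 → $1,498.12
Installment 5: $1,498.12 +$52.43 interest = $1,550.55; pay $695.38 → $855.17
Installment 6: $855.17 +$29.93 interest = $885.10; pay $779.07 → $106.03
Installment 7: $106.03 +$3.71 interest = $109.74; pay $109.74 → $0.00
Total interest: $107.73 + $98.88 + $86.79 + $71.35 + $52.43 + $29.93 + $3.71 = $450.82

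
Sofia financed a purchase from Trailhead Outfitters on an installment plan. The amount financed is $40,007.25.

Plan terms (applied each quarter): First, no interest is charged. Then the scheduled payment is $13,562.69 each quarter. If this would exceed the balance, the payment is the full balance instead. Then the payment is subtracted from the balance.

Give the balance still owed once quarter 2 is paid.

Quarter 1: $40,007.25 − $13,562.69 → $26,444.56
Quarter 2: $26,444.56 − $13,562.69 → $12,881.87

$12,881.87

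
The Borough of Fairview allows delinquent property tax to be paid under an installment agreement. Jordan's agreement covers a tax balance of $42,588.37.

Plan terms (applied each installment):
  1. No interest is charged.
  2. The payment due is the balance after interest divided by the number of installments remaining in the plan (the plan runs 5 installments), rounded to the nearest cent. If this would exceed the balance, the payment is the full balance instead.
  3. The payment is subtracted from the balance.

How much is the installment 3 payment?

$8,517.67

# | Opening | Payment | End bal
1 | $42,588.37 | $8,517.67 | $34,070.70
2 | $34,070.70 | $8,517.68 | $25,553.02
3 | $25,553.02 | $8,517.67 | $17,035.35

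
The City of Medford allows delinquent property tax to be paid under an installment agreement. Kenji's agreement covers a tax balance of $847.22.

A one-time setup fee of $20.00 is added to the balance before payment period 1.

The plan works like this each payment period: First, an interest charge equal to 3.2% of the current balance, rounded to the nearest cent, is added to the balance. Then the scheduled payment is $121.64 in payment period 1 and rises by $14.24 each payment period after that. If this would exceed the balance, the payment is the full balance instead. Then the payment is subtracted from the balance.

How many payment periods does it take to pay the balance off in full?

# | Opening | Interest | Payment | End bal
1 | $867.22 | $27.75 | $121.64 | $773.33
2 | $773.33 | $24.75 | $135.88 | $662.20
3 | $662.20 | $21.19 | $150.12 | $533.27
4 | $533.27 | $17.06 | $164.36 | $385.97
5 | $385.97 | $12.35 | $178.60 | $219.72
6 | $219.72 | $7.03 | $192.84 | $33.91
7 | $33.91 | $1.09 | $35.00 | $0.00
Balance reaches $0.00 in payment period 7.

7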